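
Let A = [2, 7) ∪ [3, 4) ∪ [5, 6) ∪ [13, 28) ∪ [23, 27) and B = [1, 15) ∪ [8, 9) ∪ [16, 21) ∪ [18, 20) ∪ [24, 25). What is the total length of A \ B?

Merge the first list: [2, 7), [13, 28).
Merge the second list: [1, 15), [16, 21), [24, 25).
A \ B = [15, 16), [21, 24), [25, 28).
Total: 1 + 3 + 3 = 7.

7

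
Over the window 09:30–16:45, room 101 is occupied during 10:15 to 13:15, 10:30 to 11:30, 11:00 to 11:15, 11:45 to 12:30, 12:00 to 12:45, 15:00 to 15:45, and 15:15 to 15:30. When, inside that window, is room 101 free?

09:30–10:15, 13:15–15:00, 15:45–16:45

The merged coverage is 10:15–13:15, 15:00–15:45.
Complement within 09:30–16:45: 09:30–10:15, 13:15–15:00, 15:45–16:45.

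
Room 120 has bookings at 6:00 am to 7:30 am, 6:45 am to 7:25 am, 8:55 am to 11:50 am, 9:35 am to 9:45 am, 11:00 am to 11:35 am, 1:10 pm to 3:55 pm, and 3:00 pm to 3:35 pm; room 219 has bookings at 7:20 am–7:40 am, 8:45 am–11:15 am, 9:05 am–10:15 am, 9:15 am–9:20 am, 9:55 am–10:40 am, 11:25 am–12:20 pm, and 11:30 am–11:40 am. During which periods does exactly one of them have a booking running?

Merge the first list: 6:00 am-7:30 am, 8:55 am-11:50 am, 1:10 pm-3:55 pm.
Merge the second list: 7:20 am-7:40 am, 8:45 am-11:15 am, 11:25 am-12:20 pm.
A \ B = 6:00 am-7:20 am, 11:15 am-11:25 am, 1:10 pm-3:55 pm.
B \ A = 7:30 am-7:40 am, 8:45 am-8:55 am, 11:50 am-12:20 pm.
Union of the two gives the symmetric difference.

6:00 am-7:20 am, 7:30 am-7:40 am, 8:45 am-8:55 am, 11:15 am-11:25 am, 11:50 am-12:20 pm, 1:10 pm-3:55 pm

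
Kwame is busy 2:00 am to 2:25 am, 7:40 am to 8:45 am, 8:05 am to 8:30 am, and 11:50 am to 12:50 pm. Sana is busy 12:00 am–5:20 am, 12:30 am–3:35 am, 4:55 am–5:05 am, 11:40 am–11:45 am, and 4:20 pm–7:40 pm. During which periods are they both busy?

2:00 am-2:25 am

Merge the first list: 2:00 am-2:25 am, 7:40 am-8:45 am, 11:50 am-12:50 pm.
Merge the second list: 12:00 am-5:20 am, 11:40 am-11:45 am, 4:20 pm-7:40 pm.
2:00 am-2:25 am overlaps B on 2:00 am-2:25 am.
7:40 am-8:45 am falls entirely outside B.
11:50 am-12:50 pm falls entirely outside B.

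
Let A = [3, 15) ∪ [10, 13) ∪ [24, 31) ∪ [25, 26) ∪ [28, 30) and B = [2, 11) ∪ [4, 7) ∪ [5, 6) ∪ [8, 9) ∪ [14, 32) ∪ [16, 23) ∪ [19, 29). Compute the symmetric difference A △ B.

First set merges to [3, 15), [24, 31).
Second set merges to [2, 11), [14, 32).
A \ B = [11, 14).
B \ A = [2, 3), [15, 24), [31, 32).
Union of the two gives the symmetric difference.

[2, 3) ∪ [11, 14) ∪ [15, 24) ∪ [31, 32)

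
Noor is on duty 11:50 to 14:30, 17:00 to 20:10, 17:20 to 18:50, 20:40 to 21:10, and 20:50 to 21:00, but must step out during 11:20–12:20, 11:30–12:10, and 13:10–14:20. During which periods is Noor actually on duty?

A, merged: 11:50-14:30, 17:00-20:10, 20:40-21:10.
B, merged: 11:20-12:20, 13:10-14:20.
11:50-14:30 \ B = 12:20-13:10, 14:20-14:30.
17:00-20:10: nothing removed.
20:40-21:10: nothing removed.

12:20-13:10, 14:20-14:30, 17:00-20:10, 20:40-21:10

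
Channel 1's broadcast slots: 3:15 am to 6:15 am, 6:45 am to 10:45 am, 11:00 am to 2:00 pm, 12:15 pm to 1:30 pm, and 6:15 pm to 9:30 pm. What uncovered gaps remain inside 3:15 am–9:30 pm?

After merging, the occupied span is 3:15 am-6:15 am, 6:45 am-10:45 am, 11:00 am-2:00 pm, 6:15 pm-9:30 pm.
Complement within 3:15 am-9:30 pm: 6:15 am-6:45 am, 10:45 am-11:00 am, 2:00 pm-6:15 pm.

6:15 am-6:45 am, 10:45 am-11:00 am, 2:00 pm-6:15 pm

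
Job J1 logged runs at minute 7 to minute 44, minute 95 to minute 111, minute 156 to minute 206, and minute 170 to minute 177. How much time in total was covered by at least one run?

103 minutes

Merged: minute 7 to minute 44, minute 95 to minute 111, minute 156 to minute 206.
Lengths: 37 minutes + 16 minutes + 50 minutes = 103 minutes.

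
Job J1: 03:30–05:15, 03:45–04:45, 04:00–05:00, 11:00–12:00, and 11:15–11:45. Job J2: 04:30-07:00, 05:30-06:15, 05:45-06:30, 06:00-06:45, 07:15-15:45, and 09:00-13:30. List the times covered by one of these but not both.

A, merged: 03:30-05:15, 11:00-12:00.
B, merged: 04:30-07:00, 07:15-15:45.
Only in the first: 03:30-04:30.
Only in the second: 05:15-07:00, 07:15-11:00, 12:00-15:45.
Together these are the periods covered by exactly one.

03:30-04:30, 05:15-07:00, 07:15-11:00, 12:00-15:45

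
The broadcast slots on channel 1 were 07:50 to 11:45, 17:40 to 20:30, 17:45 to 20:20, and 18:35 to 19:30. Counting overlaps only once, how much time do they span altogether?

Merged: 07:50-11:45, 17:40-20:30.
Lengths: 3 h 55 min + 2 h 50 min = 6 h 45 min.

6 h 45 min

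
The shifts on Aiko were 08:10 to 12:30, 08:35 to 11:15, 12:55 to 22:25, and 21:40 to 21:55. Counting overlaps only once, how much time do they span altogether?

Merged: 08:10–12:30, 12:55–22:25.
Lengths: 4 h 20 min + 9 h 30 min = 13 h 50 min.

13 h 50 min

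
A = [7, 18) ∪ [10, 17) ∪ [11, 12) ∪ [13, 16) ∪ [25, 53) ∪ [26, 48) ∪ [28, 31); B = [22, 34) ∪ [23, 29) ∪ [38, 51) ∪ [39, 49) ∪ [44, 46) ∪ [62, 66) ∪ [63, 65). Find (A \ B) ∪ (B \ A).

[7, 18) ∪ [22, 25) ∪ [34, 38) ∪ [51, 53) ∪ [62, 66)

A, merged: [7, 18), [25, 53).
B, merged: [22, 34), [38, 51), [62, 66).
A but not B: [7, 18), [34, 38), [51, 53).
B but not A: [22, 25), [62, 66).
Combining gives A △ B.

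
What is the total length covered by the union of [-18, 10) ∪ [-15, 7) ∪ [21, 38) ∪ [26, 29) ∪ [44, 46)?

Merged: [-18, 10), [21, 38), [44, 46).
Lengths: 28 + 17 + 2 = 47.

47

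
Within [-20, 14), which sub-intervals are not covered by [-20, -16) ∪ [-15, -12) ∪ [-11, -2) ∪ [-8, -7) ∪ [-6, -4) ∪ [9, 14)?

The merged coverage is [-20, -16), [-15, -12), [-11, -2), [9, 14).
Uncovered inside [-20, 14): [-16, -15), [-12, -11), [-2, 9).

[-16, -15) ∪ [-12, -11) ∪ [-2, 9)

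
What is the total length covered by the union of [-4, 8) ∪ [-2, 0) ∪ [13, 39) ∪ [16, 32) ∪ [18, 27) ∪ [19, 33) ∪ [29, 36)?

38

Merged: [-4, 8), [13, 39).
Lengths: 12 + 26 = 38.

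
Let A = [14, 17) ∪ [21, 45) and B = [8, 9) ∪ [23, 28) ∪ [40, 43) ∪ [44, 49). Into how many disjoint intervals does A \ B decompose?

A \ B = [14, 17), [21, 23), [28, 40), [43, 44).
That is 4 disjoint pieces.

4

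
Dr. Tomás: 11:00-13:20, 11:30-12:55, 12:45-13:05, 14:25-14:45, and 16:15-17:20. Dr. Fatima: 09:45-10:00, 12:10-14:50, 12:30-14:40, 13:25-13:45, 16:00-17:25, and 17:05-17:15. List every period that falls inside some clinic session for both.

12:10–13:20, 14:25–14:45, 16:15–17:20

First set merges to 11:00–13:20, 14:25–14:45, 16:15–17:20.
Second set merges to 09:45–10:00, 12:10–14:50, 16:00–17:25.
11:00–13:20 overlaps B on 12:10–13:20.
14:25–14:45 overlaps B on 14:25–14:45.
16:15–17:20 overlaps B on 16:15–17:20.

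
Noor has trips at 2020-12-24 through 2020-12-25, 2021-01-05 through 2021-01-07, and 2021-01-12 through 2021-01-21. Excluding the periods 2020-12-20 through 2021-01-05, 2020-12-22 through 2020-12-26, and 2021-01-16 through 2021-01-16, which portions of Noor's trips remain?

Second set merges to 2020-12-20 through 2021-01-05, 2021-01-16 through 2021-01-16.
2020-12-24 through 2020-12-25: entirely removed.
2021-01-05 through 2021-01-07 \ B = 2021-01-06 through 2021-01-07.
2021-01-12 through 2021-01-21 \ B = 2021-01-12 through 2021-01-15, 2021-01-17 through 2021-01-21.

2021-01-06 through 2021-01-07, 2021-01-12 through 2021-01-15, 2021-01-17 through 2021-01-21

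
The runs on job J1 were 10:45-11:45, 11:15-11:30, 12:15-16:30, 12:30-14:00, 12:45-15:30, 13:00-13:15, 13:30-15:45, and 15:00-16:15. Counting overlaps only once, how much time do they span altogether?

Merged: 10:45–11:45, 12:15–16:30.
Lengths: 1 h + 4 h 15 min = 5 h 15 min.

5 h 15 min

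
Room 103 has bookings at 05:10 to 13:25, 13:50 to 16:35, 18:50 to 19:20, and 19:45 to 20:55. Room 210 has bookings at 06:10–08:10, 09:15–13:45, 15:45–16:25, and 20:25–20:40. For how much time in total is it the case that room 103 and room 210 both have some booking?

A ∩ B = 06:10–08:10, 09:15–13:25, 15:45–16:25, 20:25–20:40.
Total: 2 h + 4 h 10 min + 40 min + 15 min = 7 h 5 min.

7 h 5 min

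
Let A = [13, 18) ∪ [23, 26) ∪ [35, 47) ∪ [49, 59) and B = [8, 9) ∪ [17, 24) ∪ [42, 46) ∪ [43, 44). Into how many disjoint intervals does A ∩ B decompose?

3

B, merged: [8, 9), [17, 24), [42, 46).
A ∩ B = [17, 18), [23, 24), [42, 46).
That is 3 disjoint pieces.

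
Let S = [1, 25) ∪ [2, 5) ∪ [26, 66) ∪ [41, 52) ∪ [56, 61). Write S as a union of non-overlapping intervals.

[2, 5) overlaps/touches [1, 25) → extend to [1, 25).
[26, 66) is disjoint → start new block.
[41, 52) overlaps/touches [26, 66) → extend to [26, 66).
[56, 61) overlaps/touches [26, 66) → extend to [26, 66).

[1, 25) ∪ [26, 66)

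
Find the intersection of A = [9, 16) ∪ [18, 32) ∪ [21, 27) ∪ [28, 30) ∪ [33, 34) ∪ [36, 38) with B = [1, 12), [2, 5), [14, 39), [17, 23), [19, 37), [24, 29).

[9, 12) ∪ [14, 16) ∪ [18, 32) ∪ [33, 34) ∪ [36, 38)

Merge the first list: [9, 16), [18, 32), [33, 34), [36, 38).
Merge the second list: [1, 12), [14, 39).
[9, 16) ∩ B → [9, 12), [14, 16).
[18, 32) ∩ B → [18, 32).
[33, 34) ∩ B → [33, 34).
[36, 38) ∩ B → [36, 38).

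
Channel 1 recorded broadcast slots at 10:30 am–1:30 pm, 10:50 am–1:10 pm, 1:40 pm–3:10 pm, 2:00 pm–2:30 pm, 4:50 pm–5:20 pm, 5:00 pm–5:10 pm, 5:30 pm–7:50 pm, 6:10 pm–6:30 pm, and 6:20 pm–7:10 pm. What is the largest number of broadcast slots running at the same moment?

3

Walk the sorted start/end points keeping a running depth.
The depth first hits 3 at 6:20 pm.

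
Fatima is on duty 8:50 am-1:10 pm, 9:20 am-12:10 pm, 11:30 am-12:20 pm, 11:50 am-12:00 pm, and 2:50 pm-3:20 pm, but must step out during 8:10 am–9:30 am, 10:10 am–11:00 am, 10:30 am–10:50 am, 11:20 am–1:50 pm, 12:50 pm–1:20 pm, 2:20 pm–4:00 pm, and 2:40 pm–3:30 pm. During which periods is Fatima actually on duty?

9:30 am-10:10 am, 11:00 am-11:20 am

A, merged: 8:50 am-1:10 pm, 2:50 pm-3:20 pm.
B, merged: 8:10 am-9:30 am, 10:10 am-11:00 am, 11:20 am-1:50 pm, 2:20 pm-4:00 pm.
8:50 am-1:10 pm minus B → 9:30 am-10:10 am, 11:00 am-11:20 am.
2:50 pm-3:20 pm: fully covered by B → removed.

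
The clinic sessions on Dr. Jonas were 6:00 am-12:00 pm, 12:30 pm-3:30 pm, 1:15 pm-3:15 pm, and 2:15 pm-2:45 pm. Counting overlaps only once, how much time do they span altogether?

Merged: 6:00 am–12:00 pm, 12:30 pm–3:30 pm.
Lengths: 6 h + 3 h = 9 h.

9 h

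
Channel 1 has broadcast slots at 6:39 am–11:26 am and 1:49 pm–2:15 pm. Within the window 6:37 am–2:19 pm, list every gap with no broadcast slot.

6:37 am–6:39 am, 11:26 am–1:49 pm, 2:15 pm–2:19 pm

The merged coverage is 6:39 am–11:26 am, 1:49 pm–2:15 pm.
Uncovered inside 6:37 am–2:19 pm: 6:37 am–6:39 am, 11:26 am–1:49 pm, 2:15 pm–2:19 pm.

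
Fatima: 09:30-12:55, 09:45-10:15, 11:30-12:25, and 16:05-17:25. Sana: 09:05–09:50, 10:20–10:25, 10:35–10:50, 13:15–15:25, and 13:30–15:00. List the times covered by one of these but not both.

A, merged: 09:30-12:55, 16:05-17:25.
B, merged: 09:05-09:50, 10:20-10:25, 10:35-10:50, 13:15-15:25.
Only in the first: 09:50-10:20, 10:25-10:35, 10:50-12:55, 16:05-17:25.
Only in the second: 09:05-09:30, 13:15-15:25.
Together these are the periods covered by exactly one.

09:05-09:30, 09:50-10:20, 10:25-10:35, 10:50-12:55, 13:15-15:25, 16:05-17:25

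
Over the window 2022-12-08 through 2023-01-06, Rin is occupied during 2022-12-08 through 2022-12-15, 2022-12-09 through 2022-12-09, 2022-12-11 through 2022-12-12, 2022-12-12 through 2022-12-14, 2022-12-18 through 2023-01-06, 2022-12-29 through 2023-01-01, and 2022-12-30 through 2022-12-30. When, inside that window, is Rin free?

2022-12-16 through 2022-12-17

Covered (merged): 2022-12-08 through 2022-12-15, 2022-12-18 through 2023-01-06.
Gaps within 2022-12-08 through 2023-01-06: 2022-12-16 through 2022-12-17.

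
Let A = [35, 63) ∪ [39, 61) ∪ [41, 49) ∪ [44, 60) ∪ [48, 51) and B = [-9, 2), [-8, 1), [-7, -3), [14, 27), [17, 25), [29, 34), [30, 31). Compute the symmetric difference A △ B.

A, merged: [35, 63).
B, merged: [-9, 2), [14, 27), [29, 34).
Only in the first: [35, 63).
Only in the second: [-9, 2), [14, 27), [29, 34).
Together these are the periods covered by exactly one.

[-9, 2) ∪ [14, 27) ∪ [29, 34) ∪ [35, 63)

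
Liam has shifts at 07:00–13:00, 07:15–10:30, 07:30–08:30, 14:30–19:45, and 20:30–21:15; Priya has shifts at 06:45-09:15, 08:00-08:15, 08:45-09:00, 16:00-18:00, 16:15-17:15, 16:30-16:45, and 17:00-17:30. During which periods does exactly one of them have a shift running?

First set merges to 07:00–13:00, 14:30–19:45, 20:30–21:15.
Second set merges to 06:45–09:15, 16:00–18:00.
A \ B = 09:15–13:00, 14:30–16:00, 18:00–19:45, 20:30–21:15.
B \ A = 06:45–07:00.
Union of the two gives the symmetric difference.

06:45–07:00, 09:15–13:00, 14:30–16:00, 18:00–19:45, 20:30–21:15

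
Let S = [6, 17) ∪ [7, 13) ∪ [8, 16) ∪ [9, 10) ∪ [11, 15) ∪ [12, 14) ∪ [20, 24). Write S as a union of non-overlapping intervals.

[6, 17) ∪ [20, 24)

[7, 13) overlaps/touches [6, 17) → extend to [6, 17).
[8, 16) overlaps/touches [6, 17) → extend to [6, 17).
[9, 10) overlaps/touches [6, 17) → extend to [6, 17).
[11, 15) overlaps/touches [6, 17) → extend to [6, 17).
[12, 14) overlaps/touches [6, 17) → extend to [6, 17).
[20, 24) is disjoint → start new block.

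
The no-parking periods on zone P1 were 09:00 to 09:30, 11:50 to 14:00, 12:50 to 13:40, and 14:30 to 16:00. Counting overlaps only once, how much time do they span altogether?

4 h 10 min

Merged: 09:00–09:30, 11:50–14:00, 14:30–16:00.
Lengths: 30 min + 2 h 10 min + 1 h 30 min = 4 h 10 min.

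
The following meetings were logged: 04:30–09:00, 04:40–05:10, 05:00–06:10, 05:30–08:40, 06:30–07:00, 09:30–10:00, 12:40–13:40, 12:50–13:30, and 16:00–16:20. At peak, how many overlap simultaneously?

3

At 05:00, 3 of the intervals are simultaneously active.
No point has more.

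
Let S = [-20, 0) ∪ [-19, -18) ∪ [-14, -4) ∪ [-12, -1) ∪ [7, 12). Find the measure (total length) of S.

Merged: [-20, 0), [7, 12).
Lengths: 20 + 5 = 25.

25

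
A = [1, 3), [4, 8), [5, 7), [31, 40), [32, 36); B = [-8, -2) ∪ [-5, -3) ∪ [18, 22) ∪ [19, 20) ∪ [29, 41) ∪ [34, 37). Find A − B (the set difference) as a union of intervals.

[1, 3) ∪ [4, 8)

First set merges to [1, 3), [4, 8), [31, 40).
Second set merges to [-8, -2), [18, 22), [29, 41).
[1, 3) is untouched.
[4, 8) is untouched.
[31, 40) lies entirely inside B → drops out.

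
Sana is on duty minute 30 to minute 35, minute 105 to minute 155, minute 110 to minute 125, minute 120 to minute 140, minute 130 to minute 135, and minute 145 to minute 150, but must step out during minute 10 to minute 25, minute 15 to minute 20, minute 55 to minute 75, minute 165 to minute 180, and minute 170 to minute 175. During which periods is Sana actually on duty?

minute 30 to minute 35, minute 105 to minute 155

First set merges to minute 30 to minute 35, minute 105 to minute 155.
Second set merges to minute 10 to minute 25, minute 55 to minute 75, minute 165 to minute 180.
minute 30 to minute 35: nothing removed.
minute 105 to minute 155: nothing removed.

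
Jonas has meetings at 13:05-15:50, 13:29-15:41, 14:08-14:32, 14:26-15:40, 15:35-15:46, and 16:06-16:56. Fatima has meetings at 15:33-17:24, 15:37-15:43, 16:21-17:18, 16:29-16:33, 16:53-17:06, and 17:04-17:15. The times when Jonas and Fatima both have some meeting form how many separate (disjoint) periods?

First set merges to 13:05-15:50, 16:06-16:56.
Second set merges to 15:33-17:24.
A ∩ B = 15:33-15:50, 16:06-16:56.
That is 2 disjoint pieces.

2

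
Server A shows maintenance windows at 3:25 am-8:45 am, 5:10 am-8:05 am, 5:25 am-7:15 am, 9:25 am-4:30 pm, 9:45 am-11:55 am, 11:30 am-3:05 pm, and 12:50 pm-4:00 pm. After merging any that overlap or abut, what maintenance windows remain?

5:10 am-8:05 am overlaps/touches 3:25 am-8:45 am → extend to 3:25 am-8:45 am.
5:25 am-7:15 am overlaps/touches 3:25 am-8:45 am → extend to 3:25 am-8:45 am.
9:25 am-4:30 pm is disjoint → start new block.
9:45 am-11:55 am overlaps/touches 9:25 am-4:30 pm → extend to 9:25 am-4:30 pm.
11:30 am-3:05 pm overlaps/touches 9:25 am-4:30 pm → extend to 9:25 am-4:30 pm.
12:50 pm-4:00 pm overlaps/touches 9:25 am-4:30 pm → extend to 9:25 am-4:30 pm.

3:25 am-8:45 am, 9:25 am-4:30 pm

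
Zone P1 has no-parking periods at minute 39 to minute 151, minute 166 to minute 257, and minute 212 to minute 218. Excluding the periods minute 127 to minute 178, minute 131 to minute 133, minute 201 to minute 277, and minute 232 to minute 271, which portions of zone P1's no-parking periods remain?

First set merges to minute 39 to minute 151, minute 166 to minute 257.
Second set merges to minute 127 to minute 178, minute 201 to minute 277.
minute 39 to minute 151 minus B → minute 39 to minute 127.
minute 166 to minute 257 minus B → minute 178 to minute 201.

minute 39 to minute 127, minute 178 to minute 201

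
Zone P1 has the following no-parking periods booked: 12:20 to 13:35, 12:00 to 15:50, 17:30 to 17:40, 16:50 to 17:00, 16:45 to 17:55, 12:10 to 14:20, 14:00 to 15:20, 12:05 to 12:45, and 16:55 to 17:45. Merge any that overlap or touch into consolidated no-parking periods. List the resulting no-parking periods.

Sort by start: 12:00–15:50, 12:05–12:45, 12:10–14:20, 12:20–13:35, 14:00–15:20, 16:45–17:55, 16:50–17:00, 16:55–17:45, 17:30–17:40.
12:05–12:45 overlaps/touches 12:00–15:50 → extend to 12:00–15:50.
12:10–14:20 overlaps/touches 12:00–15:50 → extend to 12:00–15:50.
12:20–13:35 overlaps/touches 12:00–15:50 → extend to 12:00–15:50.
14:00–15:20 overlaps/touches 12:00–15:50 → extend to 12:00–15:50.
16:45–17:55 is disjoint → start new block.
16:50–17:00 overlaps/touches 16:45–17:55 → extend to 16:45–17:55.
16:55–17:45 overlaps/touches 16:45–17:55 → extend to 16:45–17:55.
17:30–17:40 overlaps/touches 16:45–17:55 → extend to 16:45–17:55.

12:00–15:50, 16:45–17:55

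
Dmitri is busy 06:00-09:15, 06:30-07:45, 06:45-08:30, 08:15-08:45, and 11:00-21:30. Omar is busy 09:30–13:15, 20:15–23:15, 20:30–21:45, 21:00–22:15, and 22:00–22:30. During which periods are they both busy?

Merge the first list: 06:00-09:15, 11:00-21:30.
Merge the second list: 09:30-13:15, 20:15-23:15.
06:00-09:15 falls entirely outside B.
11:00-21:30 overlaps B on 11:00-13:15, 20:15-21:30.

11:00-13:15, 20:15-21:30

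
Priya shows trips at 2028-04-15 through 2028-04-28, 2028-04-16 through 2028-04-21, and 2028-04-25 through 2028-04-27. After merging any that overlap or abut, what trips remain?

2028-04-15 through 2028-04-28

2028-04-16 through 2028-04-21 overlaps/touches 2028-04-15 through 2028-04-28 → extend to 2028-04-15 through 2028-04-28.
2028-04-25 through 2028-04-27 overlaps/touches 2028-04-15 through 2028-04-28 → extend to 2028-04-15 through 2028-04-28.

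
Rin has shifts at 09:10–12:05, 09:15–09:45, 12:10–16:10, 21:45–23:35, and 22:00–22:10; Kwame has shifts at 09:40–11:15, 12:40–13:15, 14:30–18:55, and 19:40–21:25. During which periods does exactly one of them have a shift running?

09:10–09:40, 11:15–12:05, 12:10–12:40, 13:15–14:30, 16:10–18:55, 19:40–21:25, 21:45–23:35

First set merges to 09:10–12:05, 12:10–16:10, 21:45–23:35.
Only in the first: 09:10–09:40, 11:15–12:05, 12:10–12:40, 13:15–14:30, 21:45–23:35.
Only in the second: 16:10–18:55, 19:40–21:25.
Together these are the periods covered by exactly one.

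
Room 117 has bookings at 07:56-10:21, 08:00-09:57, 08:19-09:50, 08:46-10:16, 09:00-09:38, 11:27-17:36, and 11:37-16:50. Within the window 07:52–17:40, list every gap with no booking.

07:52–07:56, 10:21–11:27, 17:36–17:40

The merged coverage is 07:56–10:21, 11:27–17:36.
Uncovered inside 07:52–17:40: 07:52–07:56, 10:21–11:27, 17:36–17:40.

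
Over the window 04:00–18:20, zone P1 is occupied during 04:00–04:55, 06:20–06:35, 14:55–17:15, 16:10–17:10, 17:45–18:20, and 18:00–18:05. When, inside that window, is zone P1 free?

04:55–06:20, 06:35–14:55, 17:15–17:45

After merging, the occupied span is 04:00–04:55, 06:20–06:35, 14:55–17:15, 17:45–18:20.
Gaps within 04:00–18:20: 04:55–06:20, 06:35–14:55, 17:15–17:45.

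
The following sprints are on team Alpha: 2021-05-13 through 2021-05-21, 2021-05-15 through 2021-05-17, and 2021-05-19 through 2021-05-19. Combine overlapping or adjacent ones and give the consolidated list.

2021-05-13 through 2021-05-21

2021-05-15 through 2021-05-17 overlaps/touches 2021-05-13 through 2021-05-21 → extend to 2021-05-13 through 2021-05-21.
2021-05-19 through 2021-05-19 overlaps/touches 2021-05-13 through 2021-05-21 → extend to 2021-05-13 through 2021-05-21.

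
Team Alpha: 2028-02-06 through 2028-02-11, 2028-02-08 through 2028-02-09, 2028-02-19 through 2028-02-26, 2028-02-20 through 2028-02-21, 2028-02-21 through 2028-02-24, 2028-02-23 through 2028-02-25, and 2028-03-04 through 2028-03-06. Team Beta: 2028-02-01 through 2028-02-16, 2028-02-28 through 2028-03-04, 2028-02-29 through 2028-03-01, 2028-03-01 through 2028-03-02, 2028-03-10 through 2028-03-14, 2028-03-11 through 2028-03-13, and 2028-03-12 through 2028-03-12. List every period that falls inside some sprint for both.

Merge the first list: 2028-02-06 through 2028-02-11, 2028-02-19 through 2028-02-26, 2028-03-04 through 2028-03-06.
Merge the second list: 2028-02-01 through 2028-02-16, 2028-02-28 through 2028-03-04, 2028-03-10 through 2028-03-14.
2028-02-06 through 2028-02-11 meets the second set on 2028-02-06 through 2028-02-11.
2028-02-19 through 2028-02-26: no overlap with the second set.
2028-03-04 through 2028-03-06 meets the second set on 2028-03-04 through 2028-03-04.

2028-02-06 through 2028-02-11, 2028-03-04 through 2028-03-04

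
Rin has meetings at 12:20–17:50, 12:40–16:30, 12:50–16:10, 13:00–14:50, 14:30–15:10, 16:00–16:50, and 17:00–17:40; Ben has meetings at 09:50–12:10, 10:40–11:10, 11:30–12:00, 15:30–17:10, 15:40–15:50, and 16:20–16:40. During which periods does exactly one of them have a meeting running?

A, merged: 12:20–17:50.
B, merged: 09:50–12:10, 15:30–17:10.
Only in the first: 12:20–15:30, 17:10–17:50.
Only in the second: 09:50–12:10.
Together these are the periods covered by exactly one.

09:50–12:10, 12:20–15:30, 17:10–17:50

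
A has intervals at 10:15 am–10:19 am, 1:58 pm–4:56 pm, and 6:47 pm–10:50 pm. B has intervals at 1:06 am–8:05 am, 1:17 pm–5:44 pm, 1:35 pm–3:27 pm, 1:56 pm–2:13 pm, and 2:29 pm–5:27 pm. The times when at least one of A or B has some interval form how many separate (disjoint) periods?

4

Merge the second list: 1:06 am–8:05 am, 1:17 pm–5:44 pm.
A ∪ B = 1:06 am–8:05 am, 10:15 am–10:19 am, 1:17 pm–5:44 pm, 6:47 pm–10:50 pm.
That is 4 disjoint pieces.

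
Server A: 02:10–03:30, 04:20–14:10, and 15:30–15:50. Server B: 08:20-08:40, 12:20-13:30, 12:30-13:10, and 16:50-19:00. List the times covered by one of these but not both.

Merge the second list: 08:20-08:40, 12:20-13:30, 16:50-19:00.
A but not B: 02:10-03:30, 04:20-08:20, 08:40-12:20, 13:30-14:10, 15:30-15:50.
B but not A: 16:50-19:00.
Combining gives A △ B.

02:10-03:30, 04:20-08:20, 08:40-12:20, 13:30-14:10, 15:30-15:50, 16:50-19:00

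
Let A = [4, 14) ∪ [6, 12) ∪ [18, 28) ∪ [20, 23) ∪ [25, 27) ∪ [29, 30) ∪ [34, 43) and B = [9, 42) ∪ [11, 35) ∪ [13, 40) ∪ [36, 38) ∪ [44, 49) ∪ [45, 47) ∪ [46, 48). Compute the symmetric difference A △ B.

First set merges to [4, 14), [18, 28), [29, 30), [34, 43).
Second set merges to [9, 42), [44, 49).
A but not B: [4, 9), [42, 43).
B but not A: [14, 18), [28, 29), [30, 34), [44, 49).
Combining gives A △ B.

[4, 9) ∪ [14, 18) ∪ [28, 29) ∪ [30, 34) ∪ [42, 43) ∪ [44, 49)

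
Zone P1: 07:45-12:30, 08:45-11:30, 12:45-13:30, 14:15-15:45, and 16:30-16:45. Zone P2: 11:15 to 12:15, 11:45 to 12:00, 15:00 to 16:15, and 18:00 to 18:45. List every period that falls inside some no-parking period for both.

11:15-12:15, 15:00-15:45

First set merges to 07:45-12:30, 12:45-13:30, 14:15-15:45, 16:30-16:45.
Second set merges to 11:15-12:15, 15:00-16:15, 18:00-18:45.
07:45-12:30 ∩ B → 11:15-12:15.
12:45-13:30 meets no B interval.
14:15-15:45 ∩ B → 15:00-15:45.
16:30-16:45 meets no B interval.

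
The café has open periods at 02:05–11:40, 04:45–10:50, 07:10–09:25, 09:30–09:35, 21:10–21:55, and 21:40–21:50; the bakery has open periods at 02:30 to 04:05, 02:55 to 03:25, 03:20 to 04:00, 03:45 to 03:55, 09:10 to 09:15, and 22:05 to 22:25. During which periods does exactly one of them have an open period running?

02:05–02:30, 04:05–09:10, 09:15–11:40, 21:10–21:55, 22:05–22:25

First set merges to 02:05–11:40, 21:10–21:55.
Second set merges to 02:30–04:05, 09:10–09:15, 22:05–22:25.
A but not B: 02:05–02:30, 04:05–09:10, 09:15–11:40, 21:10–21:55.
B but not A: 22:05–22:25.
Combining gives A △ B.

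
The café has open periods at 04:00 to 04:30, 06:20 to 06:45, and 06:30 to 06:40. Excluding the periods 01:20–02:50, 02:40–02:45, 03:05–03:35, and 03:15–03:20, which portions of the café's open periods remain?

04:00–04:30, 06:20–06:45

First set merges to 04:00–04:30, 06:20–06:45.
Second set merges to 01:20–02:50, 03:05–03:35.
04:00–04:30: no B overlap → unchanged.
06:20–06:45: no B overlap → unchanged.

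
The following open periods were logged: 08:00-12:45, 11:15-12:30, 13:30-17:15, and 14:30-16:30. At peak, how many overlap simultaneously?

Sweep endpoints in order; track running count of active intervals.
Peak of 2 reached at 11:15.

2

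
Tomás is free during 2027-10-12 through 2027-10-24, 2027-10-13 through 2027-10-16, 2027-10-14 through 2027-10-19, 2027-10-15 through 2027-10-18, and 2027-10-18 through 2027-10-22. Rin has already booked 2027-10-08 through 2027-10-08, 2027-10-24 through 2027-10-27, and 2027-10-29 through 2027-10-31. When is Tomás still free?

Merge the first list: 2027-10-12 through 2027-10-24.
2027-10-12 through 2027-10-24 with B removed leaves 2027-10-12 through 2027-10-23.

2027-10-12 through 2027-10-23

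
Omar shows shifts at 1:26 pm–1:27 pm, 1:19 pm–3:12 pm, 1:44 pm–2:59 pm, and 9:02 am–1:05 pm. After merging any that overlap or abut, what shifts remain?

9:02 am-1:05 pm, 1:19 pm-3:12 pm

Sort by start: 9:02 am-1:05 pm, 1:19 pm-3:12 pm, 1:26 pm-1:27 pm, 1:44 pm-2:59 pm.
1:19 pm-3:12 pm is disjoint → start new block.
1:26 pm-1:27 pm overlaps/touches 1:19 pm-3:12 pm → extend to 1:19 pm-3:12 pm.
1:44 pm-2:59 pm overlaps/touches 1:19 pm-3:12 pm → extend to 1:19 pm-3:12 pm.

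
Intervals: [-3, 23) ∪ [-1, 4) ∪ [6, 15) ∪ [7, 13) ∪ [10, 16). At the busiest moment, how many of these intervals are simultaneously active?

Walk the sorted start/end points keeping a running depth.
The depth first hits 4 at 10.

4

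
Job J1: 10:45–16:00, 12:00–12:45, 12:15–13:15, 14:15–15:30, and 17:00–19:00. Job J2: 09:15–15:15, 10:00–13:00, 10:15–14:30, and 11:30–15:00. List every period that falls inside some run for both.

10:45–15:15

Merge the first list: 10:45–16:00, 17:00–19:00.
Merge the second list: 09:15–15:15.
10:45–16:00 overlaps B on 10:45–15:15.
17:00–19:00 falls entirely outside B.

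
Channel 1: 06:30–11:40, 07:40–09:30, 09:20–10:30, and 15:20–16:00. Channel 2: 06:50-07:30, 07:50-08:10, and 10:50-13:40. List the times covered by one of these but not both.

06:30-06:50, 07:30-07:50, 08:10-10:50, 11:40-13:40, 15:20-16:00

First set merges to 06:30-11:40, 15:20-16:00.
Only in the first: 06:30-06:50, 07:30-07:50, 08:10-10:50, 15:20-16:00.
Only in the second: 11:40-13:40.
Together these are the periods covered by exactly one.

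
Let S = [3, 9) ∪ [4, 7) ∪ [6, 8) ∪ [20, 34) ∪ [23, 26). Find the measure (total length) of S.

20

Merged: [3, 9), [20, 34).
Lengths: 6 + 14 = 20.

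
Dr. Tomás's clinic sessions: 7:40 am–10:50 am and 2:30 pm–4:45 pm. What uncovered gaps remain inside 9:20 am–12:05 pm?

10:50 am-12:05 pm

After merging, the occupied span is 7:40 am-10:50 am, 2:30 pm-4:45 pm.
Uncovered inside 9:20 am-12:05 pm: 10:50 am-12:05 pm.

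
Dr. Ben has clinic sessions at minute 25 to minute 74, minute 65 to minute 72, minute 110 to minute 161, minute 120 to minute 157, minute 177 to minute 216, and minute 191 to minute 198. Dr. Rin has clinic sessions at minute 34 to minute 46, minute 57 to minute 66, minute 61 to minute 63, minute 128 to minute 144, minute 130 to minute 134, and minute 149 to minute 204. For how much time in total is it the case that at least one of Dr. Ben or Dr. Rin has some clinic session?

155 minutes

First set merges to minute 25 to minute 74, minute 110 to minute 161, minute 177 to minute 216.
Second set merges to minute 34 to minute 46, minute 57 to minute 66, minute 128 to minute 144, minute 149 to minute 204.
A ∪ B = minute 25 to minute 74, minute 110 to minute 216.
Total: 49 minutes + 106 minutes = 155 minutes.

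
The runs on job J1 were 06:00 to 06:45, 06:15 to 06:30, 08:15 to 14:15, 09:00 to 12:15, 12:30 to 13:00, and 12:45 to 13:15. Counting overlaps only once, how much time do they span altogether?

Merged: 06:00–06:45, 08:15–14:15.
Lengths: 45 min + 6 h = 6 h 45 min.

6 h 45 min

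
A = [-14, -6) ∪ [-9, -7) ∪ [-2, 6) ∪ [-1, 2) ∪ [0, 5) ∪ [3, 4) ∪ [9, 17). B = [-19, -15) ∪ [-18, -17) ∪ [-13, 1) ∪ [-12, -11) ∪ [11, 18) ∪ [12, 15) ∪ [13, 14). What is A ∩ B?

A, merged: [-14, -6), [-2, 6), [9, 17).
B, merged: [-19, -15), [-13, 1), [11, 18).
[-14, -6) ∩ B → [-13, -6).
[-2, 6) ∩ B → [-2, 1).
[9, 17) ∩ B → [11, 17).

[-13, -6) ∪ [-2, 1) ∪ [11, 17)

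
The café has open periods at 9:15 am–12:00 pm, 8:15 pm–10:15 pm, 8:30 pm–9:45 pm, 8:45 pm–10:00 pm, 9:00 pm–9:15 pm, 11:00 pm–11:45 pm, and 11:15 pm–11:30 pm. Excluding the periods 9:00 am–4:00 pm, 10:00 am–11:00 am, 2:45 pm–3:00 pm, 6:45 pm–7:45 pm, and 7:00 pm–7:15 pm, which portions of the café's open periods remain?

8:15 pm–10:15 pm, 11:00 pm–11:45 pm

Merge the first list: 9:15 am–12:00 pm, 8:15 pm–10:15 pm, 11:00 pm–11:45 pm.
Merge the second list: 9:00 am–4:00 pm, 6:45 pm–7:45 pm.
9:15 am–12:00 pm lies entirely inside B → drops out.
8:15 pm–10:15 pm is untouched.
11:00 pm–11:45 pm is untouched.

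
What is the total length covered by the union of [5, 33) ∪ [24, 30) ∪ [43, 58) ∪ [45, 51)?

43

Merged: [5, 33), [43, 58).
Lengths: 28 + 15 = 43.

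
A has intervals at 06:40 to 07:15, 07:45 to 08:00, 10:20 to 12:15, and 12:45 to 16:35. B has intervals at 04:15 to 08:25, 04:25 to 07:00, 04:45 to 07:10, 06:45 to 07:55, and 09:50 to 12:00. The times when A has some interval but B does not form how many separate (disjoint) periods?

B, merged: 04:15-08:25, 09:50-12:00.
A \ B = 12:00-12:15, 12:45-16:35.
That is 2 disjoint pieces.

2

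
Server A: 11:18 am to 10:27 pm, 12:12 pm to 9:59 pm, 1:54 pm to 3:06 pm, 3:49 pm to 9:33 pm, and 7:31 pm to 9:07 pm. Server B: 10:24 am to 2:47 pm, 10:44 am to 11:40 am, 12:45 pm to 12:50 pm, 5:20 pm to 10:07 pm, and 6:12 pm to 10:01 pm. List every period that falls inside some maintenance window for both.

11:18 am-2:47 pm, 5:20 pm-10:07 pm

Merge the first list: 11:18 am-10:27 pm.
Merge the second list: 10:24 am-2:47 pm, 5:20 pm-10:07 pm.
11:18 am-10:27 pm ∩ B → 11:18 am-2:47 pm, 5:20 pm-10:07 pm.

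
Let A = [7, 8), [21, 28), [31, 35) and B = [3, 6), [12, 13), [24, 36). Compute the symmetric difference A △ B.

A \ B = [7, 8), [21, 24).
B \ A = [3, 6), [12, 13), [28, 31), [35, 36).
Union of the two gives the symmetric difference.

[3, 6) ∪ [7, 8) ∪ [12, 13) ∪ [21, 24) ∪ [28, 31) ∪ [35, 36)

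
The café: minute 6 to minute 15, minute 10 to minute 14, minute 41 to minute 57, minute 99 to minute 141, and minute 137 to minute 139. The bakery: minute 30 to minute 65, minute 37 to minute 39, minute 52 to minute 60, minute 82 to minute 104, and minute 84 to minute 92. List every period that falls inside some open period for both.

minute 41 to minute 57, minute 99 to minute 104

Merge the first list: minute 6 to minute 15, minute 41 to minute 57, minute 99 to minute 141.
Merge the second list: minute 30 to minute 65, minute 82 to minute 104.
minute 6 to minute 15 falls entirely outside B.
minute 41 to minute 57 overlaps B on minute 41 to minute 57.
minute 99 to minute 141 overlaps B on minute 99 to minute 104.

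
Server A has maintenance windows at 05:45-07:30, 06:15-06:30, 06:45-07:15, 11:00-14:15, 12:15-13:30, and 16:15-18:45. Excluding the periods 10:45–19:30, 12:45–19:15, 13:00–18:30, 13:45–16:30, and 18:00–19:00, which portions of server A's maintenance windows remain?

05:45–07:30

A, merged: 05:45–07:30, 11:00–14:15, 16:15–18:45.
B, merged: 10:45–19:30.
05:45–07:30: no B overlap → unchanged.
11:00–14:15: fully covered by B → removed.
16:15–18:45: fully covered by B → removed.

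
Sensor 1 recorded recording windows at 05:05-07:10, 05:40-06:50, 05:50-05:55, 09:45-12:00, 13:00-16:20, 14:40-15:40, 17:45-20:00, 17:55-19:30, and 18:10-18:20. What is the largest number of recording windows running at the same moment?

At 05:50, 3 of the intervals are simultaneously active.
No point has more.

3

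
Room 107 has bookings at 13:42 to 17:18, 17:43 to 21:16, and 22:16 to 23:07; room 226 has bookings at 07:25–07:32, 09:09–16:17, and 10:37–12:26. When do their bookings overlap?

Second set merges to 07:25-07:32, 09:09-16:17.
13:42-17:18 meets the second set on 13:42-16:17.
17:43-21:16: no overlap with the second set.
22:16-23:07: no overlap with the second set.

13:42-16:17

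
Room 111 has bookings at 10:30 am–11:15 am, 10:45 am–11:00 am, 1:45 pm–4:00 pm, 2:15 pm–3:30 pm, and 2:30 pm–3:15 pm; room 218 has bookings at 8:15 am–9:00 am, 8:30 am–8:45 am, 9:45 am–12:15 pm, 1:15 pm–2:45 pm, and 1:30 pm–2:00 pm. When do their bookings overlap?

10:30 am–11:15 am, 1:45 pm–2:45 pm

Merge the first list: 10:30 am–11:15 am, 1:45 pm–4:00 pm.
Merge the second list: 8:15 am–9:00 am, 9:45 am–12:15 pm, 1:15 pm–2:45 pm.
10:30 am–11:15 am overlaps B on 10:30 am–11:15 am.
1:45 pm–4:00 pm overlaps B on 1:45 pm–2:45 pm.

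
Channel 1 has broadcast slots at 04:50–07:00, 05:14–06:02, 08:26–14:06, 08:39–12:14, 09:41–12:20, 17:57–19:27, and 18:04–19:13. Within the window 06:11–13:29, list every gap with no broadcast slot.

The merged coverage is 04:50–07:00, 08:26–14:06, 17:57–19:27.
Complement within 06:11–13:29: 07:00–08:26.

07:00–08:26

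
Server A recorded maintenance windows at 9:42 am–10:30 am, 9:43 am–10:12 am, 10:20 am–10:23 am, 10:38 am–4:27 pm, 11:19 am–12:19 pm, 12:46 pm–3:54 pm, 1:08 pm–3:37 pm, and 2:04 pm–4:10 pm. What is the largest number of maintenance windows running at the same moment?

4

Sweep endpoints in order; track running count of active intervals.
Peak of 4 reached at 2:04 pm.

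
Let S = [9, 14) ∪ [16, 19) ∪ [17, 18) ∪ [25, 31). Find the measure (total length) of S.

Merged: [9, 14), [16, 19), [25, 31).
Lengths: 5 + 3 + 6 = 14.

14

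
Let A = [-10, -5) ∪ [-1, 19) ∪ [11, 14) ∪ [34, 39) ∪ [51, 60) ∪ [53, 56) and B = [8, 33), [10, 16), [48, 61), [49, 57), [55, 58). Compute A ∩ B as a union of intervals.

[8, 19) ∪ [51, 60)

First set merges to [-10, -5), [-1, 19), [34, 39), [51, 60).
Second set merges to [8, 33), [48, 61).
[-10, -5): no overlap with the second set.
[-1, 19) meets the second set on [8, 19).
[34, 39): no overlap with the second set.
[51, 60) meets the second set on [51, 60).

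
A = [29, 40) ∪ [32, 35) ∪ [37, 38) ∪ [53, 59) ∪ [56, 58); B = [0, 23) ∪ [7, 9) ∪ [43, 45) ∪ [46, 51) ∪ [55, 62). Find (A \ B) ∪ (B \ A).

[0, 23) ∪ [29, 40) ∪ [43, 45) ∪ [46, 51) ∪ [53, 55) ∪ [59, 62)

Merge the first list: [29, 40), [53, 59).
Merge the second list: [0, 23), [43, 45), [46, 51), [55, 62).
Only in the first: [29, 40), [53, 55).
Only in the second: [0, 23), [43, 45), [46, 51), [59, 62).
Together these are the periods covered by exactly one.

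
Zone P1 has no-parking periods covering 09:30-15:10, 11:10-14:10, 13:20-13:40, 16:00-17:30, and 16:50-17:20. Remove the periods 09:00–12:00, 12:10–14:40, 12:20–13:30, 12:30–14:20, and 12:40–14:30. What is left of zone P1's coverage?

A, merged: 09:30–15:10, 16:00–17:30.
B, merged: 09:00–12:00, 12:10–14:40.
09:30–15:10 minus B → 12:00–12:10, 14:40–15:10.
16:00–17:30: no B overlap → unchanged.

12:00–12:10, 14:40–15:10, 16:00–17:30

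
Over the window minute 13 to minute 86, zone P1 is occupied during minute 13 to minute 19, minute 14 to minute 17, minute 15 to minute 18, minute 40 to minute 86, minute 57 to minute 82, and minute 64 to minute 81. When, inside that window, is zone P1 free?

minute 19 to minute 40

Covered (merged): minute 13 to minute 19, minute 40 to minute 86.
Gaps within minute 13 to minute 86: minute 19 to minute 40.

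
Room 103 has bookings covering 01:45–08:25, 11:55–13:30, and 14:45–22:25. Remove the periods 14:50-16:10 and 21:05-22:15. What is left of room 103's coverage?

01:45–08:25, 11:55–13:30, 14:45–14:50, 16:10–21:05, 22:15–22:25

01:45–08:25 is untouched.
11:55–13:30 is untouched.
14:45–22:25 with B removed leaves 14:45–14:50, 16:10–21:05, 22:15–22:25.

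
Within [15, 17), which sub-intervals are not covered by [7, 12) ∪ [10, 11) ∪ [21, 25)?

After merging, the occupied span is [7, 12), [21, 25).
Gaps within [15, 17): [15, 17).

[15, 17)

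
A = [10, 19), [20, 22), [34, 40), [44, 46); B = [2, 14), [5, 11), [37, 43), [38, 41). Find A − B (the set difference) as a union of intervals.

B, merged: [2, 14), [37, 43).
[10, 19) with B removed leaves [14, 19).
[20, 22) is untouched.
[34, 40) with B removed leaves [34, 37).
[44, 46) is untouched.

[14, 19) ∪ [20, 22) ∪ [34, 37) ∪ [44, 46)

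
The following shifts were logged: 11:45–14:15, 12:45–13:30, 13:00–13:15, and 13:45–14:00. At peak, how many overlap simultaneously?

At 13:00, 3 of the intervals are simultaneously active.
No point has more.

3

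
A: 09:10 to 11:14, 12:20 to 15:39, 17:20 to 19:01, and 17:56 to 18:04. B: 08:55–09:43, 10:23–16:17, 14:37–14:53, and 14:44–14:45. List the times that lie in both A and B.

09:10-09:43, 10:23-11:14, 12:20-15:39

A, merged: 09:10-11:14, 12:20-15:39, 17:20-19:01.
B, merged: 08:55-09:43, 10:23-16:17.
09:10-11:14 overlaps B on 09:10-09:43, 10:23-11:14.
12:20-15:39 overlaps B on 12:20-15:39.
17:20-19:01 falls entirely outside B.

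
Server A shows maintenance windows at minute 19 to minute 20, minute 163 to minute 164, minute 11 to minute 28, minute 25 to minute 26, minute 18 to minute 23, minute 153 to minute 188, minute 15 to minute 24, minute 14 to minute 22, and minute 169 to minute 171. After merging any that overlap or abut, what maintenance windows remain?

minute 11 to minute 28, minute 153 to minute 188

Sort by start: minute 11 to minute 28, minute 14 to minute 22, minute 15 to minute 24, minute 18 to minute 23, minute 19 to minute 20, minute 25 to minute 26, minute 153 to minute 188, minute 163 to minute 164, minute 169 to minute 171.
minute 14 to minute 22 overlaps/touches minute 11 to minute 28 → extend to minute 11 to minute 28.
minute 15 to minute 24 overlaps/touches minute 11 to minute 28 → extend to minute 11 to minute 28.
minute 18 to minute 23 overlaps/touches minute 11 to minute 28 → extend to minute 11 to minute 28.
minute 19 to minute 20 overlaps/touches minute 11 to minute 28 → extend to minute 11 to minute 28.
minute 25 to minute 26 overlaps/touches minute 11 to minute 28 → extend to minute 11 to minute 28.
minute 153 to minute 188 is disjoint → start new block.
minute 163 to minute 164 overlaps/touches minute 153 to minute 188 → extend to minute 153 to minute 188.
minute 169 to minute 171 overlaps/touches minute 153 to minute 188 → extend to minute 153 to minute 188.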